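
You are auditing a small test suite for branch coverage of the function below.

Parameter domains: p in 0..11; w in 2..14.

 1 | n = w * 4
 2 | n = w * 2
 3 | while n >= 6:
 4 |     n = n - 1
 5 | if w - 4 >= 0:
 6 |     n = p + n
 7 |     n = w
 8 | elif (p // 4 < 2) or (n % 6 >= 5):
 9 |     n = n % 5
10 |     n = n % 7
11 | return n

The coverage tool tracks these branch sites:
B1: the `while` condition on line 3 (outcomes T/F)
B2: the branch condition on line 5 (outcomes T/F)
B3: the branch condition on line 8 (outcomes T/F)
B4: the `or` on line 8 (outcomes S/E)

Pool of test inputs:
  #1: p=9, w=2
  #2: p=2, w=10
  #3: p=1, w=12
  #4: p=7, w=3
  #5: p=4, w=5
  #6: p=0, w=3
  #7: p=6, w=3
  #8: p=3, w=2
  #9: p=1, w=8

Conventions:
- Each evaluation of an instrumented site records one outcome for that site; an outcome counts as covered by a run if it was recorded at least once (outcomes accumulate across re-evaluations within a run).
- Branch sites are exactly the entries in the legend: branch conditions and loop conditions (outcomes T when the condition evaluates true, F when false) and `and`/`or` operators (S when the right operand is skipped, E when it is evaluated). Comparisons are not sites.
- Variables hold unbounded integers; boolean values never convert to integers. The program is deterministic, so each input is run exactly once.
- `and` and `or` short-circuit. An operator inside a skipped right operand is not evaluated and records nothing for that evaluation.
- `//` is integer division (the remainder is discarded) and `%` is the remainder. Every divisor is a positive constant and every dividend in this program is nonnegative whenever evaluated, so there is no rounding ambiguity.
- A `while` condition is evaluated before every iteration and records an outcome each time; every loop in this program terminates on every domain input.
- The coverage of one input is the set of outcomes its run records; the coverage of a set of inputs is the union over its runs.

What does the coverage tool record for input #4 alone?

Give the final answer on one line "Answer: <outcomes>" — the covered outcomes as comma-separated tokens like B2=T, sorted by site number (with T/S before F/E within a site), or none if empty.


Tracing the run of input #4 (p=7, w=3):
  B1->T, B1->F, B2->F, B4->S, B3->T
as a set, this run covers: B1=T, B1=F, B2=F, B3=T, B4=S
Answer: B1=T, B1=F, B2=F, B3=T, B4=S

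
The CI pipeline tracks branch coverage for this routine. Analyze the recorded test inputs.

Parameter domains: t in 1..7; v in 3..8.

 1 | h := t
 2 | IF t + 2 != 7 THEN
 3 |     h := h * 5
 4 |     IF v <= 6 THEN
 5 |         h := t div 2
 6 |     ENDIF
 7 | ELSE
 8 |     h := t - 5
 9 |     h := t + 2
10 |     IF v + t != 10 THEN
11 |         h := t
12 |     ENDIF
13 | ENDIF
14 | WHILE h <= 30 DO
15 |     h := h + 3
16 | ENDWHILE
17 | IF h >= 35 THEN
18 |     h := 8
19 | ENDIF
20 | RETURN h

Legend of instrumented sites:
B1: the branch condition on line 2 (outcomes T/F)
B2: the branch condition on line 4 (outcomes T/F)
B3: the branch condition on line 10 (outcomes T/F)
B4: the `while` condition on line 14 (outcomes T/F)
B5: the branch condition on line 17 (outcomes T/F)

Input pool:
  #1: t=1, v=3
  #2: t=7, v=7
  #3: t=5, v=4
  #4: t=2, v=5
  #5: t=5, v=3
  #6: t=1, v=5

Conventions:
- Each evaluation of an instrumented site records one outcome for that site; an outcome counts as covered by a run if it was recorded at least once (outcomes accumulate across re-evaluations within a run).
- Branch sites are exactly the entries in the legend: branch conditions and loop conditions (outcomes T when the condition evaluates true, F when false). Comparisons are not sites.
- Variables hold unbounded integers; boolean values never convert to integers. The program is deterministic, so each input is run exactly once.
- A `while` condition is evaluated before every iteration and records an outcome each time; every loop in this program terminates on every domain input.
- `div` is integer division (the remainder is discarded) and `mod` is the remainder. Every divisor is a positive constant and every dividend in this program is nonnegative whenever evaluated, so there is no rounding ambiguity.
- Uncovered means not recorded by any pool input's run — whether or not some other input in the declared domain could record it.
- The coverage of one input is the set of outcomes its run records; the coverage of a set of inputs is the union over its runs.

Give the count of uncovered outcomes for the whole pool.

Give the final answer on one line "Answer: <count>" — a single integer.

#1 (t=1, v=3) -> B1->T, B2->T, B4->T, B4->T, B4->T, B4->T, B4->T, B4->T, B4->T, B4->T, B4->T, B4->T, B4->T, B4->F, ...; covered: B1=T, B2=T, B4=T, B4=F, B5=F
#2 (t=7, v=7) -> B1->T, B2->F, B4->F, B5->T; covered: B1=T, B2=F, B4=F, B5=T
#3 (t=5, v=4) -> B1->F, B3->T, B4->T, B4->T, B4->T, B4->T, B4->T, B4->T, B4->T, B4->T, B4->T, B4->F, B5->F; covered: B1=F, B3=T, B4=T, B4=F, B5=F
#4 (t=2, v=5) -> B1->T, B2->T, B4->T, B4->T, B4->T, B4->T, B4->T, B4->T, B4->T, B4->T, B4->T, B4->T, B4->F, B5->F; covered: B1=T, B2=T, B4=T, B4=F, B5=F
#5 (t=5, v=3) -> B1->F, B3->T, B4->T, B4->T, B4->T, B4->T, B4->T, B4->T, B4->T, B4->T, B4->T, B4->F, B5->F; covered: B1=F, B3=T, B4=T, B4=F, B5=F
#6 (t=1, v=5) -> B1->T, B2->T, B4->T, B4->T, B4->T, B4->T, B4->T, B4->T, B4->T, B4->T, B4->T, B4->T, B4->T, B4->F, ...; covered: B1=T, B2=T, B4=T, B4=F, B5=F
union over the pool: B1=T, B1=F, B2=T, B2=F, B3=T, B4=T, B4=F, B5=T, B5=F
uncovered (1 of 10): B3=F

Answer: 1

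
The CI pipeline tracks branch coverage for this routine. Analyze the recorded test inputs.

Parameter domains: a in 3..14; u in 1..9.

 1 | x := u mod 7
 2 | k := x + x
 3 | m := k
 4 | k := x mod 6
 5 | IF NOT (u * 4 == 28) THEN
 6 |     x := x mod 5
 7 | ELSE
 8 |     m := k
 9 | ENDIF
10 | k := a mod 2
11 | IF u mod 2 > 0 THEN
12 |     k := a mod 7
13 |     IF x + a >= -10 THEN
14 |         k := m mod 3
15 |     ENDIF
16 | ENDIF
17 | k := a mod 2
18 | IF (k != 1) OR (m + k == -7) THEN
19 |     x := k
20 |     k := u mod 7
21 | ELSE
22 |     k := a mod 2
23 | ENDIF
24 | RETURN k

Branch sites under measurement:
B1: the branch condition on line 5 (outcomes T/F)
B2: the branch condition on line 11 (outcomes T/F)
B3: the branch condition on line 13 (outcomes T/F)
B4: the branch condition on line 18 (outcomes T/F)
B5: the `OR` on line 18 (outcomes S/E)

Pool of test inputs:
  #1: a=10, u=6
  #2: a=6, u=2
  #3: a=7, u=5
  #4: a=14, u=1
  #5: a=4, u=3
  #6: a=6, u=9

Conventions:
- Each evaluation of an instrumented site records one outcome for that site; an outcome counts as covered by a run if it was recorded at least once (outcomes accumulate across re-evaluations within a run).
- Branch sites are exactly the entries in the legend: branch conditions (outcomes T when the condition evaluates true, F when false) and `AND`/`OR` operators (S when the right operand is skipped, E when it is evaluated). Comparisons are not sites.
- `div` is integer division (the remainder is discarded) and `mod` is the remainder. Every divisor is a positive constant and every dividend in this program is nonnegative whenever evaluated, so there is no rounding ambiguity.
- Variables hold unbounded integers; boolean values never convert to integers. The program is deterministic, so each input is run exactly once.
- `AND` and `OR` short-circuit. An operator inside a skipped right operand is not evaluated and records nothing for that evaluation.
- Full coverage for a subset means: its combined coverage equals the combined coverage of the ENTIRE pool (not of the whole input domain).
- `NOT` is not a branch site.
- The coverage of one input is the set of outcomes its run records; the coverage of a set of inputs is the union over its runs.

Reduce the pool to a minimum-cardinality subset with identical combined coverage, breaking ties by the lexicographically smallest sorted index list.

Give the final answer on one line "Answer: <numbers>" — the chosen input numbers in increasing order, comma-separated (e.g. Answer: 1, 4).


input #1, a=10, u=6: events B1->T, B2->F, B5->S, B4->T; outcomes B1=T, B2=F, B4=T, B5=S
input #2, a=6, u=2: events B1->T, B2->F, B5->S, B4->T; outcomes B1=T, B2=F, B4=T, B5=S
input #3, a=7, u=5: events B1->T, B2->T, B3->T, B5->E, B4->F; outcomes B1=T, B2=T, B3=T, B4=F, B5=E
input #4, a=14, u=1: events B1->T, B2->T, B3->T, B5->S, B4->T; outcomes B1=T, B2=T, B3=T, B4=T, B5=S
input #5, a=4, u=3: events B1->T, B2->T, B3->T, B5->S, B4->T; outcomes B1=T, B2=T, B3=T, B4=T, B5=S
input #6, a=6, u=9: events B1->T, B2->T, B3->T, B5->S, B4->T; outcomes B1=T, B2=T, B3=T, B4=T, B5=S
the full pool covers 8 outcomes: B1=T, B2=T, B2=F, B3=T, B4=T, B4=F, B5=S, B5=E
checked all size-1 subsets: none covers 8 outcomes (max 5/8)
size 2: inputs {1, 3} cover all 8 outcomes, and no lexicographically smaller subset of this size does
Answer: 1, 3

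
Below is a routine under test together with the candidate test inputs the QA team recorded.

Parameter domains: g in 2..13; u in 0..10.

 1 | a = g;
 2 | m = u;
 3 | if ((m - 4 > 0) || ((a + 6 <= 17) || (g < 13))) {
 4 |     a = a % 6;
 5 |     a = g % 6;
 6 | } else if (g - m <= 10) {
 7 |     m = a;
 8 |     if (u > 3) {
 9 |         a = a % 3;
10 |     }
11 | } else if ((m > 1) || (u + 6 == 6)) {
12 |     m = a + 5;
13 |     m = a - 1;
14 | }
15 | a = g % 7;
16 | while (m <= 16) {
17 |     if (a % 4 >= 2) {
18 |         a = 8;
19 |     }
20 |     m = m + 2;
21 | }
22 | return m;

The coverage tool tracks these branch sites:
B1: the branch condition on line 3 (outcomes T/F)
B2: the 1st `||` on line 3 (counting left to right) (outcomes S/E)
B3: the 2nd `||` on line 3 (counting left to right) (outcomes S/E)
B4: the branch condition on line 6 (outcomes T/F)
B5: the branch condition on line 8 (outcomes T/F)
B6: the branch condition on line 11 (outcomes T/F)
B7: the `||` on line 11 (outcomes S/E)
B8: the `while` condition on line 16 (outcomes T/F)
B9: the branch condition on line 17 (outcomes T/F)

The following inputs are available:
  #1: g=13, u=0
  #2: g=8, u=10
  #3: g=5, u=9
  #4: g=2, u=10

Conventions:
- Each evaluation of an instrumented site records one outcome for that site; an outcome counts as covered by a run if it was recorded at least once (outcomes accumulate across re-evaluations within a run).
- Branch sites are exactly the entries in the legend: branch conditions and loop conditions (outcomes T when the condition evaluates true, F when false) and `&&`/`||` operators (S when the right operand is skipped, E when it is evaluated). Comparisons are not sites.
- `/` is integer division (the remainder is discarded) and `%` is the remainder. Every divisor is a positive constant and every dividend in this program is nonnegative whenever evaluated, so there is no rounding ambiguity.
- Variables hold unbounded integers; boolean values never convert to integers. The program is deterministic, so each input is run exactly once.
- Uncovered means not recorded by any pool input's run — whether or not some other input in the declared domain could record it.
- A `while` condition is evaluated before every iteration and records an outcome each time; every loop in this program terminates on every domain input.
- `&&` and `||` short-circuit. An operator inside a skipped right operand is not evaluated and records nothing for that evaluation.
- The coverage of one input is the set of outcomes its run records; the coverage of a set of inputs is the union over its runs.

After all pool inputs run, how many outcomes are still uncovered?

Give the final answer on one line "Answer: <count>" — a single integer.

run #1 (g=13, u=0) runs B2->E, B3->E, B1->F, B4->F, B7->E, B6->T, B8->T, B9->T, B8->T, B9->F, B8->T, B9->F, B8->F; records B1=F, B2=E, B3=E, B4=F, B6=T, B7=E, B8=T, B8=F, B9=T, B9=F
run #2 (g=8, u=10) runs B2->S, B1->T, B8->T, B9->F, B8->T, B9->F, B8->T, B9->F, B8->T, B9->F, B8->F; records B1=T, B2=S, B8=T, B8=F, B9=F
run #3 (g=5, u=9) runs B2->S, B1->T, B8->T, B9->F, B8->T, B9->F, B8->T, B9->F, B8->T, B9->F, B8->F; records B1=T, B2=S, B8=T, B8=F, B9=F
run #4 (g=2, u=10) runs B2->S, B1->T, B8->T, B9->T, B8->T, B9->F, B8->T, B9->F, B8->T, B9->F, B8->F; records B1=T, B2=S, B8=T, B8=F, B9=T, B9=F
union over the pool: B1=T, B1=F, B2=S, B2=E, B3=E, B4=F, B6=T, B7=E, B8=T, B8=F, B9=T, B9=F
uncovered (6 of 18): B3=S, B4=T, B5=T, B5=F, B6=F, B7=S

Answer: 6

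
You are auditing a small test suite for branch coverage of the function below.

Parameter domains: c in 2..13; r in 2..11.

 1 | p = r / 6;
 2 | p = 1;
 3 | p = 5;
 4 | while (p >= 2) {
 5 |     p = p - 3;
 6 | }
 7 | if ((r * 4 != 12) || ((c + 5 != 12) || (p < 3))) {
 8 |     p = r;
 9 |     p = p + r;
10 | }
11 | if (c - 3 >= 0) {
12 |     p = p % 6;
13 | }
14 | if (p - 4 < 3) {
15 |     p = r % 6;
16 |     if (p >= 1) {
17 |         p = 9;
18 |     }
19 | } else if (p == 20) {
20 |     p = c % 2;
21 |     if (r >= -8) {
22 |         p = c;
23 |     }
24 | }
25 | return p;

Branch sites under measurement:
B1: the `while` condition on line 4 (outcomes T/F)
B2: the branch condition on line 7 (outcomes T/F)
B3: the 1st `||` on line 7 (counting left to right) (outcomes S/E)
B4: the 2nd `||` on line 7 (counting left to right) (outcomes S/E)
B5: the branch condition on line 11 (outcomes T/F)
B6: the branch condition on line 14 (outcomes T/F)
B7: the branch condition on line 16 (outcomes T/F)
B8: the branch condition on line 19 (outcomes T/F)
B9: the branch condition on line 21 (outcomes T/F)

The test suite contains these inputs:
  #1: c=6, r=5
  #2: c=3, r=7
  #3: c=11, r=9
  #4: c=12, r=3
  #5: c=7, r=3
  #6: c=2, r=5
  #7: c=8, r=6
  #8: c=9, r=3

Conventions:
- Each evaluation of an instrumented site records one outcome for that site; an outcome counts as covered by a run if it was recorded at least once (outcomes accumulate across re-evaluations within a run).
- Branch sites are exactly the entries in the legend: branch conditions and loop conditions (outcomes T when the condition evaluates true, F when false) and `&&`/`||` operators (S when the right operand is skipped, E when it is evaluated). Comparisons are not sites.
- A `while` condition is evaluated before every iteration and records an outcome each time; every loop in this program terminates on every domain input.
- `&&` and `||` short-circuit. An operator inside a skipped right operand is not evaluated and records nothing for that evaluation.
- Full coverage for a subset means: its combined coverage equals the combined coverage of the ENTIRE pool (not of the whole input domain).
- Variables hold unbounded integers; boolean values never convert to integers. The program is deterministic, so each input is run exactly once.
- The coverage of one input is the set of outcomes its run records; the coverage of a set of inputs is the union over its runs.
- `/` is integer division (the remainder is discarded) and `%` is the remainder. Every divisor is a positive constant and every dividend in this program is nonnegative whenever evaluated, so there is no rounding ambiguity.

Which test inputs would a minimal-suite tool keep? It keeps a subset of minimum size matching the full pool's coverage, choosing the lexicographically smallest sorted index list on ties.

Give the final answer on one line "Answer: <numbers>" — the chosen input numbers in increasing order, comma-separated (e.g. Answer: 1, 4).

test 1 (c=6, r=5) fires B1->T, B1->T, B1->F, B3->S, B2->T, B5->T, B6->T, B7->T; hits B1=T, B1=F, B2=T, B3=S, B5=T, B6=T, B7=T
test 2 (c=3, r=7) fires B1->T, B1->T, B1->F, B3->S, B2->T, B5->T, B6->T, B7->T; hits B1=T, B1=F, B2=T, B3=S, B5=T, B6=T, B7=T
test 3 (c=11, r=9) fires B1->T, B1->T, B1->F, B3->S, B2->T, B5->T, B6->T, B7->T; hits B1=T, B1=F, B2=T, B3=S, B5=T, B6=T, B7=T
test 4 (c=12, r=3) fires B1->T, B1->T, B1->F, B3->E, B4->S, B2->T, B5->T, B6->T, B7->T; hits B1=T, B1=F, B2=T, B3=E, B4=S, B5=T, B6=T, B7=T
test 5 (c=7, r=3) fires B1->T, B1->T, B1->F, B3->E, B4->E, B2->T, B5->T, B6->T, B7->T; hits B1=T, B1=F, B2=T, B3=E, B4=E, B5=T, B6=T, B7=T
test 6 (c=2, r=5) fires B1->T, B1->T, B1->F, B3->S, B2->T, B5->F, B6->F, B8->F; hits B1=T, B1=F, B2=T, B3=S, B5=F, B6=F, B8=F
test 7 (c=8, r=6) fires B1->T, B1->T, B1->F, B3->S, B2->T, B5->T, B6->T, B7->F; hits B1=T, B1=F, B2=T, B3=S, B5=T, B6=T, B7=F
test 8 (c=9, r=3) fires B1->T, B1->T, B1->F, B3->E, B4->S, B2->T, B5->T, B6->T, B7->T; hits B1=T, B1=F, B2=T, B3=E, B4=S, B5=T, B6=T, B7=T
the full pool covers 14 outcomes: B1=T, B1=F, B2=T, B3=S, B3=E, B4=S, B4=E, B5=T, B5=F, B6=T, B6=F, B7=T, B7=F, B8=F
checked all size-1 subsets: none covers 14 outcomes (max 8/14)
checked all size-2 subsets: none covers 14 outcomes (max 12/14)
checked all size-3 subsets: none covers 14 outcomes (max 13/14)
inputs {4, 5, 6, 7} (size 4) cover everything; no size-4 subset with a lexicographically smaller index list covers all 14

Answer: 4, 5, 6, 7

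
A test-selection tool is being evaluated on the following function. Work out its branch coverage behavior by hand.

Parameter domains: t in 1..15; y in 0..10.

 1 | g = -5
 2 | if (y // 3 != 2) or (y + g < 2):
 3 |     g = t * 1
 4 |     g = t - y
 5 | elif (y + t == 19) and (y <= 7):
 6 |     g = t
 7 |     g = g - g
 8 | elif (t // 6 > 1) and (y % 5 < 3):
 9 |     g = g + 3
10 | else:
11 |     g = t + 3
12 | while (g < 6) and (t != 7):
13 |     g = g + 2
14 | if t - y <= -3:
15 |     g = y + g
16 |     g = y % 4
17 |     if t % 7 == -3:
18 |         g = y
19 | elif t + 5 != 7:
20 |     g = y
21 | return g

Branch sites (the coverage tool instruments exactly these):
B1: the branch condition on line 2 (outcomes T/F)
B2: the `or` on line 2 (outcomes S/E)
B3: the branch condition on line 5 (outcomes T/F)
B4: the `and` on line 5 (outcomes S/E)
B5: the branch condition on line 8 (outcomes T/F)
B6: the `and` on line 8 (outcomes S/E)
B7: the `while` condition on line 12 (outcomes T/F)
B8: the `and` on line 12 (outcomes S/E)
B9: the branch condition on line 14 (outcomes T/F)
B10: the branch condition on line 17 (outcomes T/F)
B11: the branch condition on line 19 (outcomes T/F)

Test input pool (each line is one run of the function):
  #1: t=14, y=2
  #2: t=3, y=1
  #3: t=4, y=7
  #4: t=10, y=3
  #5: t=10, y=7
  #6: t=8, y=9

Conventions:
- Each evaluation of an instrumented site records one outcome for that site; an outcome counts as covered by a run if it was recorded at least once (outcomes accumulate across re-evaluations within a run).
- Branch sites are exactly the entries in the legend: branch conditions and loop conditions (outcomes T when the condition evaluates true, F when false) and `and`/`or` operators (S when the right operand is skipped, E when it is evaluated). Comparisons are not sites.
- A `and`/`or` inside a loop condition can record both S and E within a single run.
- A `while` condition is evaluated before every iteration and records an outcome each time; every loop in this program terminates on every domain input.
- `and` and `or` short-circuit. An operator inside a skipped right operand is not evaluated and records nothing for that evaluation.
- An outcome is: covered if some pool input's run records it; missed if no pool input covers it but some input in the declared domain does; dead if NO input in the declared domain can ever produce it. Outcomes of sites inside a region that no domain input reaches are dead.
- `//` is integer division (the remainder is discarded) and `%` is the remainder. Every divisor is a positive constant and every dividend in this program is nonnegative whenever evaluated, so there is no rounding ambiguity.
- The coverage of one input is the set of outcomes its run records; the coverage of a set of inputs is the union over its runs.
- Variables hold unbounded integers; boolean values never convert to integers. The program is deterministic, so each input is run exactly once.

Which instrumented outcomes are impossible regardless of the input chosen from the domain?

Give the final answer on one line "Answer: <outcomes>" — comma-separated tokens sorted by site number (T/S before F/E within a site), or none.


sweeping the full domain (165 inputs) for each outcome:
  B10=T: unreachable across the whole domain -> dead
  reachable outcomes have witnesses, e.g. B1=T (e.g. t=1, y=0), B1=F (e.g. t=1, y=7), B2=S (e.g. t=1, y=0), B2=E (e.g. t=1, y=6)
Answer: B10=T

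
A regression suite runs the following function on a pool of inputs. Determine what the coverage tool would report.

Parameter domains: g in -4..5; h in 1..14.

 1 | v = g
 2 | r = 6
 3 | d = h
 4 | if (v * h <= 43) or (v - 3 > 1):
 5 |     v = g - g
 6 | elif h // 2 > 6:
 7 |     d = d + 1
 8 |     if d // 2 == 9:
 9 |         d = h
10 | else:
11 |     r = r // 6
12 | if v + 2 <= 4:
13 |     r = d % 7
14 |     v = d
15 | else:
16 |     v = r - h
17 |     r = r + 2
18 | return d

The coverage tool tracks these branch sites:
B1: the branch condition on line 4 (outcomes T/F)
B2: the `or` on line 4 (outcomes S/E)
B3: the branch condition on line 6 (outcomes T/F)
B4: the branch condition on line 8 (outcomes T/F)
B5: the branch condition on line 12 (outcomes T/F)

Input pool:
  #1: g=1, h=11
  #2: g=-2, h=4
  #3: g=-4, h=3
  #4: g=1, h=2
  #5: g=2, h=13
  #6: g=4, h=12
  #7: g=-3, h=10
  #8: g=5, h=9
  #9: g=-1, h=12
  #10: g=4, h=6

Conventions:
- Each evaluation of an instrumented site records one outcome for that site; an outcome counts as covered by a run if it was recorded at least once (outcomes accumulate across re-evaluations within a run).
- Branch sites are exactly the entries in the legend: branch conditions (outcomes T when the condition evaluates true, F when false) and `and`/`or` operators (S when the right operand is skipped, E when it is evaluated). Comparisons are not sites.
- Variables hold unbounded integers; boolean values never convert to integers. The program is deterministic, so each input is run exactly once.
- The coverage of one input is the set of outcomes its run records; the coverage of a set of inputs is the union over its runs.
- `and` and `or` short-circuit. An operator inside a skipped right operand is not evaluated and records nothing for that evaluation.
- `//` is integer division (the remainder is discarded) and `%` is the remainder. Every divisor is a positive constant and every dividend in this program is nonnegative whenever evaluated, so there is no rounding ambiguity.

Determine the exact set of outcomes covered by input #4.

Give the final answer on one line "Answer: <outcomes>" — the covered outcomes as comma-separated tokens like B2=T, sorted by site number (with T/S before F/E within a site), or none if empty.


Event log for input #4 (g=1, h=2):
  B2->S, B1->T, B5->T
as a set, this run covers: B1=T, B2=S, B5=T
Answer: B1=T, B2=S, B5=T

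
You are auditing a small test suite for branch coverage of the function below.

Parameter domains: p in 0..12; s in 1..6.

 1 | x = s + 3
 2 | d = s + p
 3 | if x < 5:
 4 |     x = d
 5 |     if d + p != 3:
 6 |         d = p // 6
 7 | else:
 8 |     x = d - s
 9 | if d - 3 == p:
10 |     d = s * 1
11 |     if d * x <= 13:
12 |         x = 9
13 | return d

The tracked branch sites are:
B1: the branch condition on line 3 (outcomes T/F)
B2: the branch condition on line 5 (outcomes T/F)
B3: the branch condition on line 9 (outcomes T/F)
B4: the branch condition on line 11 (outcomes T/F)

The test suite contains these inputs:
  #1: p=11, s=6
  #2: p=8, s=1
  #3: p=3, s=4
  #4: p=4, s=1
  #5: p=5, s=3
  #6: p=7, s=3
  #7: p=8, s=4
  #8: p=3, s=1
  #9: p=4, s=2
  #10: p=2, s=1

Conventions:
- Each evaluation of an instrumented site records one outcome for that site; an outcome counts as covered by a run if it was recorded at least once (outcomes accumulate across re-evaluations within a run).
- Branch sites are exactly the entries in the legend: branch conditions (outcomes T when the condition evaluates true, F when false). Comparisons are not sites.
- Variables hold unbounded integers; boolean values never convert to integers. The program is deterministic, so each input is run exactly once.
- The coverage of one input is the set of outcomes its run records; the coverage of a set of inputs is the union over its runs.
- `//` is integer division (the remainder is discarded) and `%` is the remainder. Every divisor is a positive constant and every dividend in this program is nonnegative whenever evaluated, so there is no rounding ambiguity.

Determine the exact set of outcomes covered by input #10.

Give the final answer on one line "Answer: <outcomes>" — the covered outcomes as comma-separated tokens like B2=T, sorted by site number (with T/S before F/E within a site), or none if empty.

Simulating input #10 (p=2, s=1) step by step:
  B1->T, B2->T, B3->F
as a set, this run covers: B1=T, B2=T, B3=F

Answer: B1=T, B2=T, B3=F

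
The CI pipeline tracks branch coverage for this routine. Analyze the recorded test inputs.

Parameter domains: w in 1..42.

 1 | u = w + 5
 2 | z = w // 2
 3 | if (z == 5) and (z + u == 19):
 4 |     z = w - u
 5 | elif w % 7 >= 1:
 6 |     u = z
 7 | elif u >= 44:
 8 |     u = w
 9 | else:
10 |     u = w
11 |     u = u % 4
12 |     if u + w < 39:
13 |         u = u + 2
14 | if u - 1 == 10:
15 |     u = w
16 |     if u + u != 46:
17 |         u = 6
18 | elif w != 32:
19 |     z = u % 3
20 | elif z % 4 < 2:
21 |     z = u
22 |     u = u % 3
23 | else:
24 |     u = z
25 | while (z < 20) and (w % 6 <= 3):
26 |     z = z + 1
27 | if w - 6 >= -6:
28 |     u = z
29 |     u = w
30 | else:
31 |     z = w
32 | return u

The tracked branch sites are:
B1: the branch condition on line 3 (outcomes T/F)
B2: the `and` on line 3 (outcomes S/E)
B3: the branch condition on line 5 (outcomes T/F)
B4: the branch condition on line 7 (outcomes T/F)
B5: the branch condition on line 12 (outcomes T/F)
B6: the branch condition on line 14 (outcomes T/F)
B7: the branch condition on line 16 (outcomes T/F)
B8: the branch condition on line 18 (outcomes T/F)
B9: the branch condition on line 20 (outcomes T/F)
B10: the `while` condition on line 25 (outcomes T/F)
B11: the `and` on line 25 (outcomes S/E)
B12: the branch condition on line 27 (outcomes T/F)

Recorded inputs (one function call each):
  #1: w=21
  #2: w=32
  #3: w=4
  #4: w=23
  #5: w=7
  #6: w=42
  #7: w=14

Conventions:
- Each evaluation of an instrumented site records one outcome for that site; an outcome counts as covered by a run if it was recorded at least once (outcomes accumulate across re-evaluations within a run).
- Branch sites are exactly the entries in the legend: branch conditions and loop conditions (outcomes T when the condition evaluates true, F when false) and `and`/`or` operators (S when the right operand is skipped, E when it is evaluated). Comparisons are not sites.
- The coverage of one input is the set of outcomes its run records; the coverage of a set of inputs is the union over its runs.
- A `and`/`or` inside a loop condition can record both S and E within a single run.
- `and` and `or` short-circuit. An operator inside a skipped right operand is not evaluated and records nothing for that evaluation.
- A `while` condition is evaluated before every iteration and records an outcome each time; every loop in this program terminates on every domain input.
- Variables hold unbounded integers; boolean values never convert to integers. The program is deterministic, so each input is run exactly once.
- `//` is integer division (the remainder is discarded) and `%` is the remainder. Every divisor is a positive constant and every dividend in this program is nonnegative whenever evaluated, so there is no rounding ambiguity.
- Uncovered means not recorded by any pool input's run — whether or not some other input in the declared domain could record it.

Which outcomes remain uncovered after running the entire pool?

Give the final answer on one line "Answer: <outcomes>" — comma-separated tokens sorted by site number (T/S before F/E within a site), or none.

run #1 (w=21) runs B2->S, B1->F, B3->F, B4->F, B5->T, B6->F, B8->T, B11->E, B10->T, B11->E, B10->T, B11->E, B10->T, B11->E, ...; records B1=F, B2=S, B3=F, B4=F, B5=T, B6=F, B8=T, B10=T, B10=F, B11=S, B11=E, B12=T
run #2 (w=32) runs B2->S, B1->F, B3->T, B6->F, B8->F, B9->T, B11->E, B10->T, B11->E, B10->T, B11->E, B10->T, B11->E, B10->T, ...; records B1=F, B2=S, B3=T, B6=F, B8=F, B9=T, B10=T, B10=F, B11=S, B11=E, B12=T
run #3 (w=4) runs B2->S, B1->F, B3->T, B6->F, B8->T, B11->E, B10->F, B12->T; records B1=F, B2=S, B3=T, B6=F, B8=T, B10=F, B11=E, B12=T
run #4 (w=23) runs B2->S, B1->F, B3->T, B6->T, B7->F, B11->E, B10->F, B12->T; records B1=F, B2=S, B3=T, B6=T, B7=F, B10=F, B11=E, B12=T
run #5 (w=7) runs B2->S, B1->F, B3->F, B4->F, B5->T, B6->F, B8->T, B11->E, B10->T, B11->E, B10->T, B11->E, B10->T, B11->E, ...; records B1=F, B2=S, B3=F, B4=F, B5=T, B6=F, B8=T, B10=T, B10=F, B11=S, B11=E, B12=T
run #6 (w=42) runs B2->S, B1->F, B3->F, B4->T, B6->F, B8->T, B11->E, B10->T, B11->E, B10->T, B11->E, B10->T, B11->E, B10->T, ...; records B1=F, B2=S, B3=F, B4=T, B6=F, B8=T, B10=T, B10=F, B11=S, B11=E, B12=T
run #7 (w=14) runs B2->S, B1->F, B3->F, B4->F, B5->T, B6->F, B8->T, B11->E, B10->T, B11->E, B10->T, B11->E, B10->T, B11->E, ...; records B1=F, B2=S, B3=F, B4=F, B5=T, B6=F, B8=T, B10=T, B10=F, B11=S, B11=E, B12=T
union over the pool: B1=F, B2=S, B3=T, B3=F, B4=T, B4=F, B5=T, B6=T, B6=F, B7=F, B8=T, B8=F, B9=T, B10=T, B10=F, B11=S, B11=E, B12=T
uncovered (6 of 24): B1=T, B2=E, B5=F, B7=T, B9=F, B12=F

Answer: B1=T, B2=E, B5=F, B7=T, B9=F, B12=F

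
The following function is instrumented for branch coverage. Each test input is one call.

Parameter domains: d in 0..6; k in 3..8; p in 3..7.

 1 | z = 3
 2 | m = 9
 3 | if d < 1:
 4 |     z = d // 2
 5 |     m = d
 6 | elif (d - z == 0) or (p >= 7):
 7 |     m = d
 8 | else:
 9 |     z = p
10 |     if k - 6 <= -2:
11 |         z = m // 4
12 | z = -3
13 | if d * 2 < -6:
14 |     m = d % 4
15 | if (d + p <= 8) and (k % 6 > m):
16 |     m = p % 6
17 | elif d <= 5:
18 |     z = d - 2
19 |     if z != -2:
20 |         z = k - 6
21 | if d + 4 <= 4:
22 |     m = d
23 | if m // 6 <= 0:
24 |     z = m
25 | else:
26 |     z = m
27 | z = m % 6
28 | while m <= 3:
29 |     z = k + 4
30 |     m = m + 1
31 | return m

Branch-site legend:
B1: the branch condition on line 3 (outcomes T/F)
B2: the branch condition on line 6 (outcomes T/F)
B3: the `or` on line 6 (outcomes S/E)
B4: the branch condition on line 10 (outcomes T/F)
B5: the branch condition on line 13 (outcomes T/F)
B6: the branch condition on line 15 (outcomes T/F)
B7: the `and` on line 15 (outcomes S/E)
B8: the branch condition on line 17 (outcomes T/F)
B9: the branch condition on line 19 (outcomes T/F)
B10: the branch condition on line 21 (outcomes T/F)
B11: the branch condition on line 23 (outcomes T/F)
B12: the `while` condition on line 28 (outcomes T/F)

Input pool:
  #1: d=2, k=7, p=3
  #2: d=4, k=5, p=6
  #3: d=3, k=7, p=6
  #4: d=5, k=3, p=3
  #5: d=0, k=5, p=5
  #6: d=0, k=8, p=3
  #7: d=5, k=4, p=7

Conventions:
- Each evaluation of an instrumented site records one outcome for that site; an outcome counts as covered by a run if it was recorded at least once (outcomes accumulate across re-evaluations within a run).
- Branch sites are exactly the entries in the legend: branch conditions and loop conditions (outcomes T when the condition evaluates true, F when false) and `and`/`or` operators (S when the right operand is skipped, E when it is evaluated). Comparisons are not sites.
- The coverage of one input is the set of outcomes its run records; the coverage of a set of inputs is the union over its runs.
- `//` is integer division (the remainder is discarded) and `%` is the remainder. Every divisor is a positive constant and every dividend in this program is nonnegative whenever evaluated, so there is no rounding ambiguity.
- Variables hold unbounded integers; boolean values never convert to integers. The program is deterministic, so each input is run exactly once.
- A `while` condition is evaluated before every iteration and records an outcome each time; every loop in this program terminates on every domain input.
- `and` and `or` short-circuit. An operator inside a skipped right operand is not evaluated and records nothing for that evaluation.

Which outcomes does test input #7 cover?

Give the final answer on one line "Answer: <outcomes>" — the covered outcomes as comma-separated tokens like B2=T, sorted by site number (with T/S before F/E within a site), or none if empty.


Simulating input #7 (d=5, k=4, p=7) step by step:
  B1->F, B3->E, B2->T, B5->F, B7->S, B6->F, B8->T, B9->T, B10->F, B11->T
  B12->F
collecting distinct outcomes: B1=F, B2=T, B3=E, B5=F, B6=F, B7=S, B8=T, B9=T, B10=F, B11=T, B12=F
Answer: B1=F, B2=T, B3=E, B5=F, B6=F, B7=S, B8=T, B9=T, B10=F, B11=T, B12=F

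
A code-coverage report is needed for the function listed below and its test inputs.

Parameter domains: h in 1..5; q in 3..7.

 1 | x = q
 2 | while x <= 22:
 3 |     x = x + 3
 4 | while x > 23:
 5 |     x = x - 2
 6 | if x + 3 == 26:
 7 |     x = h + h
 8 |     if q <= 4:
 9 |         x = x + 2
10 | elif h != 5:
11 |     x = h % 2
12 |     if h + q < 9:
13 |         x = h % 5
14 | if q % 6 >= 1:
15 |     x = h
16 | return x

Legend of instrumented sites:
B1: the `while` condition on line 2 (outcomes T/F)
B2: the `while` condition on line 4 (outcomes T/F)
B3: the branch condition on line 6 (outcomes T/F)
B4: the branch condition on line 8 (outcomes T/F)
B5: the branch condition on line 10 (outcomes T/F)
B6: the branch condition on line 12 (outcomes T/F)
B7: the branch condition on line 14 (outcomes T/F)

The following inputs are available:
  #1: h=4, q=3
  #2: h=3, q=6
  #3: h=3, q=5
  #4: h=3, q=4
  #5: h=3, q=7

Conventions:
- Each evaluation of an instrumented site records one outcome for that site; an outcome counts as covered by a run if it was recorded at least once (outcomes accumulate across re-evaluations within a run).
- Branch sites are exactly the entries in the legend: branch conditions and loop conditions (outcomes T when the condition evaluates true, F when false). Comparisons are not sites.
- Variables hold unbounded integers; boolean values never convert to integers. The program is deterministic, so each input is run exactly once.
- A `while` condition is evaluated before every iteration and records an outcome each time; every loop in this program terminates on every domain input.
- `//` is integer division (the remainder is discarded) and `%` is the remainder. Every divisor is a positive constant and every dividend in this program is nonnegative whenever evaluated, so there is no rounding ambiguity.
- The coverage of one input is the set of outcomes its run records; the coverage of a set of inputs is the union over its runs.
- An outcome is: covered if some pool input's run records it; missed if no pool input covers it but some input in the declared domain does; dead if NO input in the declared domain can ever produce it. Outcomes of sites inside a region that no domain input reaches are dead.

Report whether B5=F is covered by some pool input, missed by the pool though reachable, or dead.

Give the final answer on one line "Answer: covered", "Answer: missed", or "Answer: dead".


no pool input records B5=F
but domain input (h=5, q=3) does record it -> reachable, so missed
Answer: missed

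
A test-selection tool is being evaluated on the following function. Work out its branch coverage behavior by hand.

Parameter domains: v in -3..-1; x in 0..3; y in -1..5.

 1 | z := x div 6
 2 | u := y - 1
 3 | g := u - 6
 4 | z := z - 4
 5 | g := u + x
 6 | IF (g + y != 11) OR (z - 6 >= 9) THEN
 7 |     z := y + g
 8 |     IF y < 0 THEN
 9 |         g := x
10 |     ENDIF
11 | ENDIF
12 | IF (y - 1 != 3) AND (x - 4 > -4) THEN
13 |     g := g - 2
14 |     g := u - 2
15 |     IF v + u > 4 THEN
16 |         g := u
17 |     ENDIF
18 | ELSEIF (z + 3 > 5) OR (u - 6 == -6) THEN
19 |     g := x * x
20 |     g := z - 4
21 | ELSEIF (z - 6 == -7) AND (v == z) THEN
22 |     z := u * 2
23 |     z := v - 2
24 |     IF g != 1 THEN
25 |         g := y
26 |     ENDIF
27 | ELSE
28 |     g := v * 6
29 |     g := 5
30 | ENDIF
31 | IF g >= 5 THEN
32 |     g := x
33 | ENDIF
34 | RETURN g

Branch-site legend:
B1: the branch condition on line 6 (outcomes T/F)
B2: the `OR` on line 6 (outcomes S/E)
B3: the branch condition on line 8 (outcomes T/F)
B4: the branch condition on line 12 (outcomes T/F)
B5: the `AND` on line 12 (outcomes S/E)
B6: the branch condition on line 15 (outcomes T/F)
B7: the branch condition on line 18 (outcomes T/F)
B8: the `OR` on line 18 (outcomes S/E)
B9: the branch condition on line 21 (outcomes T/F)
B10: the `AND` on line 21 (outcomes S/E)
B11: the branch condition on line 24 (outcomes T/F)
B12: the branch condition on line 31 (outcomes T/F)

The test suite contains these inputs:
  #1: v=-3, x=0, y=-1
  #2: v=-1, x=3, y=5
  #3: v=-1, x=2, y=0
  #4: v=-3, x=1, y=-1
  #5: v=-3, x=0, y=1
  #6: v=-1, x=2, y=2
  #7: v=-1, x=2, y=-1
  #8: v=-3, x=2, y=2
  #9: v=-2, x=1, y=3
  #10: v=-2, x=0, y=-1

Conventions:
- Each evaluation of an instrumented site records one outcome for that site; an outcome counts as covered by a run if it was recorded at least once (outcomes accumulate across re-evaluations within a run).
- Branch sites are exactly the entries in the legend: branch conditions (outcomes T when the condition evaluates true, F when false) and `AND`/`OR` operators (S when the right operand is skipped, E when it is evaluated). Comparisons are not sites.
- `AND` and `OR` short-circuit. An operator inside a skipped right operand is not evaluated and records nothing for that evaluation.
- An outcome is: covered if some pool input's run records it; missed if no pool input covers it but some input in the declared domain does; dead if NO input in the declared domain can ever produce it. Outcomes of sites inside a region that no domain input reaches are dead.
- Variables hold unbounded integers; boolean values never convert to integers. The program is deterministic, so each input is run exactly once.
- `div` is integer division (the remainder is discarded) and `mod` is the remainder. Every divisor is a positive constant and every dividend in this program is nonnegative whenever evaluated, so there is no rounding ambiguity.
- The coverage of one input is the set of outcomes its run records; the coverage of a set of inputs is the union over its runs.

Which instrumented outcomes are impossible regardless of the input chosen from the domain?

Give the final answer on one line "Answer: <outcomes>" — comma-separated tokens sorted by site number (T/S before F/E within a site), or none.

exhaustive pass over the 84-input domain:
  B6=T: unreachable across the whole domain -> dead
  B11=F: unreachable across the whole domain -> dead
  reachable outcomes have witnesses, e.g. B1=T (e.g. v=-3, x=0, y=-1), B1=F (e.g. v=-3, x=2, y=5), B2=S (e.g. v=-3, x=0, y=-1), B2=E (e.g. v=-3, x=2, y=5)

Answer: B6=T, B11=F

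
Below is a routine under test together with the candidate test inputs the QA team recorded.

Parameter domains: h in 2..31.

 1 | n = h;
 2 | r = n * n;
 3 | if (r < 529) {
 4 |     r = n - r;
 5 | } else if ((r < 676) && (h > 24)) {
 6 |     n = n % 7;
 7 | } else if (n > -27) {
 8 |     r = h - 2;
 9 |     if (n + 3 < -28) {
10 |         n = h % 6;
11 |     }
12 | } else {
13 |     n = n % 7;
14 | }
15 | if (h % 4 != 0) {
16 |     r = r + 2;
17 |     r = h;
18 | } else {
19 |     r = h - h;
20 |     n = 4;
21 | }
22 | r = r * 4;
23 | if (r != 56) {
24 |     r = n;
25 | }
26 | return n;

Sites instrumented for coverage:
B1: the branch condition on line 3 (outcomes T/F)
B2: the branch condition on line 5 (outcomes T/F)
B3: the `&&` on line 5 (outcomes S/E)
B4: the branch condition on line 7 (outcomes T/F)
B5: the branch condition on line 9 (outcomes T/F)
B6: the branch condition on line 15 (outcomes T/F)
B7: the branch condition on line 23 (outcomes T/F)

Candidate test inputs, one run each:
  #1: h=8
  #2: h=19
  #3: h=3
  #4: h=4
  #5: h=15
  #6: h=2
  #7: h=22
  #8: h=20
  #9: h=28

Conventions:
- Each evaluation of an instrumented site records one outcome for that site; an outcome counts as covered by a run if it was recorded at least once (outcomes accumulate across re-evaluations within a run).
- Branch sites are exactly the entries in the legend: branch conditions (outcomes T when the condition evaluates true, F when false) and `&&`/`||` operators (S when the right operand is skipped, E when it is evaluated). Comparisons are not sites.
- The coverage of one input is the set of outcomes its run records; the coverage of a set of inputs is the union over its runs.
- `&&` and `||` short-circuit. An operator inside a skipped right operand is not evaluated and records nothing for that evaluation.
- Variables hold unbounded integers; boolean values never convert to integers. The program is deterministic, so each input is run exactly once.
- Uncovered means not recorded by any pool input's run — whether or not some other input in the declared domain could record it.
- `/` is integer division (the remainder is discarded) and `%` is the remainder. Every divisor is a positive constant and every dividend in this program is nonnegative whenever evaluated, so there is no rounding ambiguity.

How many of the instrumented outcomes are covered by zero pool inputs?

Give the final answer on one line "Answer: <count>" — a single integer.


input #1, h=8: outcomes B1=T, B6=F, B7=T
input #2, h=19: outcomes B1=T, B6=T, B7=T
input #3, h=3: outcomes B1=T, B6=T, B7=T
input #4, h=4: outcomes B1=T, B6=F, B7=T
input #5, h=15: outcomes B1=T, B6=T, B7=T
input #6, h=2: outcomes B1=T, B6=T, B7=T
input #7, h=22: outcomes B1=T, B6=T, B7=T
input #8, h=20: outcomes B1=T, B6=F, B7=T
input #9, h=28: outcomes B1=F, B2=F, B3=S, B4=T, B5=F, B6=F, B7=T
union over the pool: B1=T, B1=F, B2=F, B3=S, B4=T, B5=F, B6=T, B6=F, B7=T
uncovered (5 of 14): B2=T, B3=E, B4=F, B5=T, B7=F
Answer: 5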